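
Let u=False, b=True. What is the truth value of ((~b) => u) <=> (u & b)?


Substitute u=False, b=True:
~b = False
(~b) => u = False => False = True
u & b = False & True = False
((~b) => u) <=> (u & b) = True <=> False = False

False


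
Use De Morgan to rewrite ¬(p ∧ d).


De Morgan: the negation of a conjunction is the disjunction of the negations.
Distribute ¬ across ∧, flipping it to ∨, and negate each literal.

(¬p) ∨ (¬d)


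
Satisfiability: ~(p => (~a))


Search for a satisfying assignment over {a, p}.
Try a=True, p=True: the formula evaluates to True.
A satisfying assignment exists.

Satisfiable.


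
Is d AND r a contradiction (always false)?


Truth table over {d, r}:
d | r | φ
---------
F | F | F
T | F | F
F | T | F
T | T | T
Satisfying assignment at row 4: d=T, r=T gives T.

No, it is not a contradiction.


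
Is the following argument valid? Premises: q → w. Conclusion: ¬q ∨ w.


This matches the form of material implication: the conclusion follows in every model of the premises.

Valid.


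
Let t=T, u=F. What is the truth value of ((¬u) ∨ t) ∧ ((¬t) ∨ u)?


Substitute t=T, u=F:
¬u = T
(¬u) ∨ t = T ∨ T = T
¬t = F
(¬t) ∨ u = F ∨ F = F
((¬u) ∨ t) ∧ ((¬t) ∨ u) = T ∧ F = F

F


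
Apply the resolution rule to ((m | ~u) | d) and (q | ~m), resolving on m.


The clauses contain complementary literals m and ~m.
Resolution eliminates this pair and disjoins the remaining literals (merging duplicates).

((d | ~u) | q)


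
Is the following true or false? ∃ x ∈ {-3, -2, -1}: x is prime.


Evaluate the predicate on each element: -3:F, -2:F, -1:F.
No element satisfies the predicate.

F


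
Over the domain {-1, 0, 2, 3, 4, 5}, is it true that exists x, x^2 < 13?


Evaluate the predicate on each element: -1:True, 0:True, 2:True, 3:True, 4:False, 5:False.
Witness x = -1 satisfies the predicate.

True


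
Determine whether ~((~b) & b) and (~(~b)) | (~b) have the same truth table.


Compare truth tables:
b | φ | ψ
---------
False | True | True
True | True | True
The columns φ and ψ agree on every row.

Yes, they are logically equivalent.


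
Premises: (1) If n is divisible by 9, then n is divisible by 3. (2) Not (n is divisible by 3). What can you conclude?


Modus tollens: from (P → Q) and ¬Q, infer ¬P.
Q = 'n is divisible by 3' is denied; since P → Q, P must also fail.

Not (n is divisible by 9).


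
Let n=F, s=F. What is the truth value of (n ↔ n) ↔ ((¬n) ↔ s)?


Substitute n=F, s=F:
n ↔ n = F ↔ F = T
¬n = T
(¬n) ↔ s = T ↔ F = F
(n ↔ n) ↔ ((¬n) ↔ s) = T ↔ F = F

F


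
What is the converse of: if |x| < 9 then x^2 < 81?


The converse of (P → Q) is (Q → P). It is not in general equivalent to the original.
Here P = '|x| < 9' and Q = 'x^2 < 81'.

If x^2 < 81, then |x| < 9.


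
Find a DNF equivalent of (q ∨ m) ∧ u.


Step 1: Distribute ∧ over ∨: (q ∨ m) ∧ u = (q ∧ u) ∨ (m ∧ u).

(q ∧ u) ∨ (m ∧ u)


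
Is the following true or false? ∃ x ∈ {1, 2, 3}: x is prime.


Evaluate the predicate on each element: 1:F, 2:T, 3:T.
Witness x = 2 satisfies the predicate.

T


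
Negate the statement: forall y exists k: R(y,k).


Negation flips each quantifier (∀↔∃) and negates the inner predicate.
¬(forall y exists k: φ) = exists y forall k: ¬φ.

exists y forall k: ~(R(y,k))


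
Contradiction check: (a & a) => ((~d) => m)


Truth table over {a, d, m}:
a | d | m | φ
-------------
False | False | False | True
True | False | False | False
False | True | False | True
True | True | False | True
False | False | True | True
True | False | True | True
False | True | True | True
True | True | True | True
Satisfying assignment at row 1: a=False, d=False, m=False gives True.

No, it is not a contradiction.


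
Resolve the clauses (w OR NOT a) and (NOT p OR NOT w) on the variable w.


The clauses contain complementary literals w and NOTw.
Resolution eliminates this pair and disjoins the remaining literals (merging duplicates).

(NOT a OR NOT p)


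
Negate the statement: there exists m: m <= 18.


¬(for all x: φ) = there exists x: ¬φ, and ¬(there exists x: φ) = for all x: ¬φ.
Apply to the existential statement.

for all m: NOT(m <= 18)


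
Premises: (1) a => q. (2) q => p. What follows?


Hypothetical syllogism: from (P → Q) and (Q → R), infer (P → R).
Chain the two implications through the shared middle term 'q'.

a => p


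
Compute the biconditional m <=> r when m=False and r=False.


Biconditional is true when both operands have the same truth value.
Substitute: m=False, r=False.
False <=> False evaluates to True.

True


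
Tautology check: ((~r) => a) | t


Build the truth table over {a, r, t}:
a | r | t | φ
-------------
False | False | False | False
True | False | False | True
False | True | False | True
True | True | False | True
False | False | True | True
True | False | True | True
False | True | True | True
True | True | True | True
Counterexample at row 1: with a=False, r=False, t=False, the formula is False.

No, it is not a tautology.


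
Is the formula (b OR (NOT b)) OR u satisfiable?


Search for a satisfying assignment over {b, u}.
Try b=F, u=F: the formula evaluates to T.
A satisfying assignment exists.

Satisfiable.


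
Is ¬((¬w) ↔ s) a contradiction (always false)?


Truth table over {s, w}:
s | w | φ
---------
F | F | T
T | F | F
F | T | F
T | T | T
Satisfying assignment at row 1: s=F, w=F gives T.

No, it is not a contradiction.


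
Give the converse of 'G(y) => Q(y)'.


The converse of (P → Q) is (Q → P). It is not in general equivalent to the original.
Here P = 'G(y)' and Q = 'Q(y)'.

If Q(y), then G(y).


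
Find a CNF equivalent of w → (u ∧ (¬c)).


Step 1: Rewrite w → (u ∧ (¬c)) as ¬w ∨ (u ∧ (¬c)).
Step 2: Distribute ∨ over ∧.

((¬w) ∨ u) ∧ ((¬w) ∨ (¬c))


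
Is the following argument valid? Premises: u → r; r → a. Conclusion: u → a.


This matches the form of hypothetical syllogism: the conclusion follows in every model of the premises.

Valid.


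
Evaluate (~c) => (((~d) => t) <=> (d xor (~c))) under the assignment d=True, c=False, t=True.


Substitute d=True, c=False, t=True:
~c = True
~d = False
(~d) => t = False => True = True
~c = True
d xor (~c) = True xor True = False
((~d) => t) <=> (d xor (~c)) = True <=> False = False
(~c) => (((~d) => t) <=> (d xor (~c))) = True => False = False

False


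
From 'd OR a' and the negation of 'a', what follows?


Disjunctive syllogism: from (P ∨ Q) and ¬P, infer Q.
One disjunct, 'a', is ruled out; the other must hold.

d


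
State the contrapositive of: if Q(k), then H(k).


The contrapositive of (P → Q) is (¬Q → ¬P); it is logically equivalent to the original.
Here P = 'Q(k)' and Q = 'H(k)'.

If not (H(k)), then not (Q(k)).


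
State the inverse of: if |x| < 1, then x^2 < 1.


The inverse of (P → Q) is (¬P → ¬Q). It is equivalent to the converse, not to the original.
Here P = '|x| < 1' and Q = 'x^2 < 1'.

If not (|x| < 1), then not (x^2 < 1).


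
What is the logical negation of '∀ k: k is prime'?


¬(∀ x: φ) = ∃ x: ¬φ, and ¬(∃ x: φ) = ∀ x: ¬φ.
Apply to the universal statement.

∃ k: ¬(k is prime)


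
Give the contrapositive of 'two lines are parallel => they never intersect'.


The contrapositive of (P → Q) is (¬Q → ¬P); it is logically equivalent to the original.
Here P = 'two lines are parallel' and Q = 'they never intersect'.

If not (they never intersect), then not (two lines are parallel).


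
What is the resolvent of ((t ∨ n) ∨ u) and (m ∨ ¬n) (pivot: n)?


The clauses contain complementary literals n and ¬n.
Resolution eliminates this pair and disjoins the remaining literals (merging duplicates).

((t ∨ u) ∨ m)


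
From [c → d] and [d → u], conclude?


Hypothetical syllogism: from (P → Q) and (Q → R), infer (P → R).
Chain the two implications through the shared middle term 'd'.

c → u


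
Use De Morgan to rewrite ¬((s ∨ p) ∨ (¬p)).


De Morgan: the negation of a disjunction is the conjunction of the negations.
Distribute ¬ across ∨, flipping it to ∧, and negate each literal.

((¬s) ∧ (¬p)) ∧ p


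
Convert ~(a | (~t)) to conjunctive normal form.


Step 1: Apply De Morgan: ¬(a ∨ (¬t)) = ¬a ∧ ¬(¬t).
Step 2: Eliminate any double negations (¬¬X = X).

(~a) & t


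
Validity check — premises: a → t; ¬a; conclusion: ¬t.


This is denying the antecedent (fallacy). There exist truth assignments where the premises are all true but the conclusion is false.

Invalid.


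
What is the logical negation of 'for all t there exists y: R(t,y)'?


Negation flips each quantifier (∀↔∃) and negates the inner predicate.
¬(for all t there exists y: φ) = there exists t for all y: ¬φ.

there exists t for all y: NOT(R(t,y))


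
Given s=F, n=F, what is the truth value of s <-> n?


Biconditional is true when both operands have the same truth value.
Substitute: s=F, n=F.
F <-> F evaluates to T.

T


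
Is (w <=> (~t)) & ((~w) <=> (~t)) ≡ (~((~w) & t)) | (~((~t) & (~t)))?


Compare truth tables:
t | w | φ | ψ
-------------
False | False | False | True
True | False | False | True
False | True | False | True
True | True | False | True
They differ at row 1 (t=False, w=False): φ=False but ψ=True.

No, they are not logically equivalent.


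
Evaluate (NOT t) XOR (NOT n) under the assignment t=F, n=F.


Substitute t=F, n=F:
NOT t = T
NOT n = T
(NOT t) XOR (NOT n) = T XOR T = F

F


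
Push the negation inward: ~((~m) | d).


De Morgan: the negation of a disjunction is the conjunction of the negations.
Distribute ~ across |, flipping it to &, and negate each literal.

m & (~d)


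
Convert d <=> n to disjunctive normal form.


Step 1: d ↔ n is true exactly when both agree: (d ∧ n) ∨ (¬d ∧ ¬n).

(d & n) | ((~d) & (~n))


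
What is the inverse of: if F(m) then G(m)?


The inverse of (P → Q) is (¬P → ¬Q). It is equivalent to the converse, not to the original.
Here P = 'F(m)' and Q = 'G(m)'.

If not (F(m)), then not (G(m)).


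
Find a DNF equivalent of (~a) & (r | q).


Step 1: Distribute ∧ over ∨: (¬a) ∧ (r ∨ q) = ((¬a) ∧ r) ∨ ((¬a) ∧ q).

((~a) & r) | ((~a) & q)


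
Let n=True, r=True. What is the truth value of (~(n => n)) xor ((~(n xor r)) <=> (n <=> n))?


Substitute n=True, r=True:
n => n = True => True = True
~(n => n) = False
n xor r = True xor True = False
~(n xor r) = True
n <=> n = True <=> True = True
(~(n xor r)) <=> (n <=> n) = True <=> True = True
(~(n => n)) xor ((~(n xor r)) <=> (n <=> n)) = False xor True = True

True


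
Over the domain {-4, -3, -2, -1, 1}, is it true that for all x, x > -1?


Evaluate the predicate on each element: -4:F, -3:F, -2:F, -1:F, 1:T.
Counterexample x = -4 fails the predicate.

F


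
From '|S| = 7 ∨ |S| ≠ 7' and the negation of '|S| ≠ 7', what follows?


Disjunctive syllogism: from (P ∨ Q) and ¬P, infer Q.
One disjunct, '|S| ≠ 7', is ruled out; the other must hold.

|S| = 7


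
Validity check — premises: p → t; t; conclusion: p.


This is affirming the consequent (fallacy). There exist truth assignments where the premises are all true but the conclusion is false.

Invalid.


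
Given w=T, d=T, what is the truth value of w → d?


Implication is false only when antecedent is true and consequent is false.
Substitute: w=T, d=T.
T → T evaluates to T.

T


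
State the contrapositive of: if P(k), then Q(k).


The contrapositive of (P → Q) is (¬Q → ¬P); it is logically equivalent to the original.
Here P = 'P(k)' and Q = 'Q(k)'.

If not (Q(k)), then not (P(k)).


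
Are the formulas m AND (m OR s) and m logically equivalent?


Compare truth tables:
m | s | φ | ψ
-------------
F | F | F | F
T | F | T | T
F | T | F | F
T | T | T | T
The columns φ and ψ agree on every row.

Yes, they are logically equivalent.


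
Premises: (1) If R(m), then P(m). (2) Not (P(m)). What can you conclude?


Modus tollens: from (P → Q) and ¬Q, infer ¬P.
Q = 'P(m)' is denied; since P → Q, P must also fail.

Not (R(m)).


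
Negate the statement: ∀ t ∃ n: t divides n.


Negation flips each quantifier (∀↔∃) and negates the inner predicate.
¬(∀ t ∃ n: φ) = ∃ t ∀ n: ¬φ.

∃ t ∀ n: ¬(t divides n)


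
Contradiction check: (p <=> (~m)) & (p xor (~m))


Truth table over {m, p}:
m | p | φ
---------
False | False | False
True | False | False
False | True | False
True | True | False
Every row is false.

Yes, it is a contradiction.


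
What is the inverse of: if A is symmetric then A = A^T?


The inverse of (P → Q) is (¬P → ¬Q). It is equivalent to the converse, not to the original.
Here P = 'A is symmetric' and Q = 'A = A^T'.

If not (A is symmetric), then not (A = A^T).


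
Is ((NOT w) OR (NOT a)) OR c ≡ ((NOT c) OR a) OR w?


Compare truth tables:
a | c | w | φ | ψ
-----------------
F | F | F | T | T
T | F | F | T | T
F | T | F | T | F
T | T | F | T | T
F | F | T | T | T
T | F | T | F | T
F | T | T | T | T
T | T | T | T | T
They differ at row 3 (a=F, c=T, w=F): φ=T but ψ=F.

No, they are not logically equivalent.


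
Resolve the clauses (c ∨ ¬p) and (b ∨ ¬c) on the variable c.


The clauses contain complementary literals c and ¬c.
Resolution eliminates this pair and disjoins the remaining literals (merging duplicates).

(¬p ∨ b)


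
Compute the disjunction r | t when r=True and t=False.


Disjunction is false only when both operands are false.
Substitute: r=True, t=False.
True | False evaluates to True.

True


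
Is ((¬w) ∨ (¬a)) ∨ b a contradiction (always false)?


Truth table over {a, b, w}:
a | b | w | φ
-------------
F | F | F | T
T | F | F | T
F | T | F | T
T | T | F | T
F | F | T | T
T | F | T | F
F | T | T | T
T | T | T | T
Satisfying assignment at row 1: a=F, b=F, w=F gives T.

No, it is not a contradiction.


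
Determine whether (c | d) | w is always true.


Build the truth table over {c, d, w}:
c | d | w | φ
-------------
False | False | False | False
True | False | False | True
False | True | False | True
True | True | False | True
False | False | True | True
True | False | True | True
False | True | True | True
True | True | True | True
Counterexample at row 1: with c=False, d=False, w=False, the formula is False.

No, it is not a tautology.


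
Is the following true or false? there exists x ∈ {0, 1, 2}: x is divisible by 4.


Evaluate the predicate on each element: 0:T, 1:F, 2:F.
Witness x = 0 satisfies the predicate.

T


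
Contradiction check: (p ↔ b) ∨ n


Truth table over {b, n, p}:
b | n | p | φ
-------------
F | F | F | T
T | F | F | F
F | T | F | T
T | T | F | T
F | F | T | F
T | F | T | T
F | T | T | T
T | T | T | T
Satisfying assignment at row 1: b=F, n=F, p=F gives T.

No, it is not a contradiction.


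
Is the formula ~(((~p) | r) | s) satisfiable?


Search for a satisfying assignment over {p, r, s}.
Try p=True, r=False, s=False: the formula evaluates to True.
A satisfying assignment exists.

Satisfiable.


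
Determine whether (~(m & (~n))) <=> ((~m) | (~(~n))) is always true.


Build the truth table over {m, n}:
m | n | φ
---------
False | False | True
True | False | True
False | True | True
True | True | True
Every row evaluates to true.

Yes, it is a tautology.


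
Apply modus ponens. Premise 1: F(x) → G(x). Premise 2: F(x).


Modus ponens: from (P → Q) and P, infer Q.
P = 'F(x)' is asserted, and P → Q holds, so Q follows.

G(x).


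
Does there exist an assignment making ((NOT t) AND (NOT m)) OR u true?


Search for a satisfying assignment over {m, t, u}.
Try m=F, t=F, u=F: the formula evaluates to T.
A satisfying assignment exists.

Satisfiable.


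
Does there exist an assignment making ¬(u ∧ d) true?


Search for a satisfying assignment over {d, u}.
Try d=F, u=F: the formula evaluates to T.
A satisfying assignment exists.

Satisfiable.


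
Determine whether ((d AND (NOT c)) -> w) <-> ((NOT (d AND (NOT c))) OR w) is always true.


Build the truth table over {c, d, w}:
c | d | w | φ
-------------
F | F | F | T
T | F | F | T
F | T | F | T
T | T | F | T
F | F | T | T
T | F | T | T
F | T | T | T
T | T | T | T
Every row evaluates to true.

Yes, it is a tautology.


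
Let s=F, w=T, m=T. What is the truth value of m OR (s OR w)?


Substitute s=F, w=T, m=T:
s OR w = F OR T = T
m OR (s OR w) = T OR T = T

T


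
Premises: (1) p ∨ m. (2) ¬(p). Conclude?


Disjunctive syllogism: from (P ∨ Q) and ¬P, infer Q.
One disjunct, 'p', is ruled out; the other must hold.

m


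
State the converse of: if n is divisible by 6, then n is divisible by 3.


The converse of (P → Q) is (Q → P). It is not in general equivalent to the original.
Here P = 'n is divisible by 6' and Q = 'n is divisible by 3'.

If n is divisible by 3, then n is divisible by 6.


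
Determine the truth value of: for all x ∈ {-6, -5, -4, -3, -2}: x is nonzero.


Evaluate the predicate on each element: -6:T, -5:T, -4:T, -3:T, -2:T.
Every element satisfies the predicate.

T


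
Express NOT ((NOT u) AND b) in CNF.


Step 1: Apply De Morgan: ¬((¬u) ∧ b) = ¬(¬u) ∨ ¬b.
Step 2: Eliminate any double negations (¬¬X = X).

u OR (NOT b)


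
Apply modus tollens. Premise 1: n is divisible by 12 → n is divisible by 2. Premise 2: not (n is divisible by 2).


Modus tollens: from (P → Q) and ¬Q, infer ¬P.
Q = 'n is divisible by 2' is denied; since P → Q, P must also fail.

Not (n is divisible by 12).


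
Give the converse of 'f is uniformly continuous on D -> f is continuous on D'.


The converse of (P → Q) is (Q → P). It is not in general equivalent to the original.
Here P = 'f is uniformly continuous on D' and Q = 'f is continuous on D'.

If f is continuous on D, then f is uniformly continuous on D.


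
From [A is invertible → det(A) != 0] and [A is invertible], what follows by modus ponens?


Modus ponens: from (P → Q) and P, infer Q.
P = 'A is invertible' is asserted, and P → Q holds, so Q follows.

det(A) != 0.


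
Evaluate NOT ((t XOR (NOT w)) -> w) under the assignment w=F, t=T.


Substitute w=F, t=T:
NOT w = T
t XOR (NOT w) = T XOR T = F
(t XOR (NOT w)) -> w = F -> F = T
NOT ((t XOR (NOT w)) -> w) = F

F


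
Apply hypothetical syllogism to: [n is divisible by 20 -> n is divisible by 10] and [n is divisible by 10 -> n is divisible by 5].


Hypothetical syllogism: from (P → Q) and (Q → R), infer (P → R).
Chain the two implications through the shared middle term 'n is divisible by 10'.

n is divisible by 20 -> n is divisible by 5


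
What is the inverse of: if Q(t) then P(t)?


The inverse of (P → Q) is (¬P → ¬Q). It is equivalent to the converse, not to the original.
Here P = 'Q(t)' and Q = 'P(t)'.

If not (Q(t)), then not (P(t)).


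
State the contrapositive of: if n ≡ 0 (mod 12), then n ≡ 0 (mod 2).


The contrapositive of (P → Q) is (¬Q → ¬P); it is logically equivalent to the original.
Here P = 'n ≡ 0 (mod 12)' and Q = 'n ≡ 0 (mod 2)'.

If not (n ≡ 0 (mod 2)), then not (n ≡ 0 (mod 12)).


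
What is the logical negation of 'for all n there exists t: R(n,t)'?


Negation flips each quantifier (∀↔∃) and negates the inner predicate.
¬(for all n there exists t: φ) = there exists n for all t: ¬φ.

there exists n for all t: NOT(R(n,t))


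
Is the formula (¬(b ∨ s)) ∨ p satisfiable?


Search for a satisfying assignment over {b, p, s}.
Try b=F, p=F, s=F: the formula evaluates to T.
A satisfying assignment exists.

Satisfiable.


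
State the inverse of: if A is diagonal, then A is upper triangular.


The inverse of (P → Q) is (¬P → ¬Q). It is equivalent to the converse, not to the original.
Here P = 'A is diagonal' and Q = 'A is upper triangular'.

If not (A is diagonal), then not (A is upper triangular).


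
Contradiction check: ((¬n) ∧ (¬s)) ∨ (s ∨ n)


Truth table over {n, s}:
n | s | φ
---------
F | F | T
T | F | T
F | T | T
T | T | T
Satisfying assignment at row 1: n=F, s=F gives T.

No, it is not a contradiction.


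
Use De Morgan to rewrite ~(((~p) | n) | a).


De Morgan: the negation of a disjunction is the conjunction of the negations.
Distribute ~ across |, flipping it to &, and negate each literal.

(p & (~n)) & (~a)


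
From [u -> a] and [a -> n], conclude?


Hypothetical syllogism: from (P → Q) and (Q → R), infer (P → R).
Chain the two implications through the shared middle term 'a'.

u -> n


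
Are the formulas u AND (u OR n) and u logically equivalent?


Compare truth tables:
n | u | φ | ψ
-------------
F | F | F | F
T | F | F | F
F | T | T | T
T | T | T | T
The columns φ and ψ agree on every row.

Yes, they are logically equivalent.


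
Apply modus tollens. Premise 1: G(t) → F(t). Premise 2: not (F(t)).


Modus tollens: from (P → Q) and ¬Q, infer ¬P.
Q = 'F(t)' is denied; since P → Q, P must also fail.

Not (G(t)).


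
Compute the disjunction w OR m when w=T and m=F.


Disjunction is false only when both operands are false.
Substitute: w=T, m=F.
T OR F evaluates to T.

T


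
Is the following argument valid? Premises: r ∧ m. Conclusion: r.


This matches the form of conjunction elimination: the conclusion follows in every model of the premises.

Valid.


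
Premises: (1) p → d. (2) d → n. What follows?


Hypothetical syllogism: from (P → Q) and (Q → R), infer (P → R).
Chain the two implications through the shared middle term 'd'.

p → n


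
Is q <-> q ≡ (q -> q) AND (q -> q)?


Compare truth tables:
q | φ | ψ
---------
F | T | T
T | T | T
The columns φ and ψ agree on every row.

Yes, they are logically equivalent.


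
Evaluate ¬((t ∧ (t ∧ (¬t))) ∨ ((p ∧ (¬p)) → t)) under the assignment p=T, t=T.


Substitute p=T, t=T:
¬t = F
t ∧ (¬t) = T ∧ F = F
t ∧ (t ∧ (¬t)) = T ∧ F = F
¬p = F
p ∧ (¬p) = T ∧ F = F
(p ∧ (¬p)) → t = F → T = T
(t ∧ (t ∧ (¬t))) ∨ ((p ∧ (¬p)) → t) = F ∨ T = T
¬((t ∧ (t ∧ (¬t))) ∨ ((p ∧ (¬p)) → t)) = F

F


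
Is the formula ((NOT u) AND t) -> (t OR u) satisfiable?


Search for a satisfying assignment over {t, u}.
Try t=F, u=F: the formula evaluates to T.
A satisfying assignment exists.

Satisfiable.


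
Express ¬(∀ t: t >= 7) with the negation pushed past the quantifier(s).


¬(∀ x: φ) = ∃ x: ¬φ, and ¬(∃ x: φ) = ∀ x: ¬φ.
Apply to the universal statement.

∃ t: ¬(t >= 7)


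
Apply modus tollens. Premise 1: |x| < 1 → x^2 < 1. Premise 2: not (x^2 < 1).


Modus tollens: from (P → Q) and ¬Q, infer ¬P.
Q = 'x^2 < 1' is denied; since P → Q, P must also fail.

Not (|x| < 1).


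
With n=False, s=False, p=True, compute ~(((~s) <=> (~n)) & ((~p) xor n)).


Substitute n=False, s=False, p=True:
~s = True
~n = True
(~s) <=> (~n) = True <=> True = True
~p = False
(~p) xor n = False xor False = False
((~s) <=> (~n)) & ((~p) xor n) = True & False = False
~(((~s) <=> (~n)) & ((~p) xor n)) = True

True


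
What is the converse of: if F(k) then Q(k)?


The converse of (P → Q) is (Q → P). It is not in general equivalent to the original.
Here P = 'F(k)' and Q = 'Q(k)'.

If Q(k), then F(k).


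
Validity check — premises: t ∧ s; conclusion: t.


This matches the form of conjunction elimination: the conclusion follows in every model of the premises.

Valid.


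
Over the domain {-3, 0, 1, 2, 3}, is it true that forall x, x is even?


Evaluate the predicate on each element: -3:False, 0:True, 1:False, 2:True, 3:False.
Counterexample x = -3 fails the predicate.

False


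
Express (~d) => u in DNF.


Step 1: Rewrite (¬d) → u as ¬(¬d) ∨ u.
Step 2: Eliminate any double negations (¬¬X = X).

d | u


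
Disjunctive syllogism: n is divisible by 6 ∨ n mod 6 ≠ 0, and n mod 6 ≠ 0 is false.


Disjunctive syllogism: from (P ∨ Q) and ¬P, infer Q.
One disjunct, 'n mod 6 ≠ 0', is ruled out; the other must hold.

n is divisible by 6


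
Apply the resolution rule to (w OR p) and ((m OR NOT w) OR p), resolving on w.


The clauses contain complementary literals w and NOTw.
Resolution eliminates this pair and disjoins the remaining literals (merging duplicates).

(p OR m)


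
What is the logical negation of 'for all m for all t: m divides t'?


Negation flips each quantifier (∀↔∃) and negates the inner predicate.
¬(for all m for all t: φ) = there exists m there exists t: ¬φ.

there exists m there exists t: NOT(m divides t)


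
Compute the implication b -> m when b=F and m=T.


Implication is false only when antecedent is true and consequent is false.
Substitute: b=F, m=T.
F -> T evaluates to T.

T


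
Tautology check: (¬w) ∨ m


Build the truth table over {m, w}:
m | w | φ
---------
F | F | T
T | F | T
F | T | F
T | T | T
Counterexample at row 3: with m=F, w=T, the formula is F.

No, it is not a tautology.


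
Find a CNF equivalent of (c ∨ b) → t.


Step 1: Rewrite as ¬(c ∨ b) ∨ t = (¬c ∧ ¬b) ∨ t.
Step 2: Distribute ∨ over ∧.

((¬c) ∨ t) ∧ ((¬b) ∨ t)


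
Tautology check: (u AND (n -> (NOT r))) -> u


Build the truth table over {n, r, u}:
n | r | u | φ
-------------
F | F | F | T
T | F | F | T
F | T | F | T
T | T | F | T
F | F | T | T
T | F | T | T
F | T | T | T
T | T | T | T
Every row evaluates to true.

Yes, it is a tautology.


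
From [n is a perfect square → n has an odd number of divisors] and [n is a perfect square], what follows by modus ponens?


Modus ponens: from (P → Q) and P, infer Q.
P = 'n is a perfect square' is asserted, and P → Q holds, so Q follows.

n has an odd number of divisors.


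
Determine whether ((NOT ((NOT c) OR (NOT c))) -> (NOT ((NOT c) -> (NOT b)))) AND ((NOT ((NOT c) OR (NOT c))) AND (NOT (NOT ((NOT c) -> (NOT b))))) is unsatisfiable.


Truth table over {b, c}:
b | c | φ
---------
F | F | F
T | F | F
F | T | F
T | T | F
Every row is false.

Yes, it is a contradiction.


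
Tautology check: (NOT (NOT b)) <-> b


Build the truth table over {b}:
b | φ
-----
F | T
T | T
Every row evaluates to true.

Yes, it is a tautology.


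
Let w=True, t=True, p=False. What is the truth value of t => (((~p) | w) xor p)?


Substitute w=True, t=True, p=False:
~p = True
(~p) | w = True | True = True
((~p) | w) xor p = True xor False = True
t => (((~p) | w) xor p) = True => True = True

True


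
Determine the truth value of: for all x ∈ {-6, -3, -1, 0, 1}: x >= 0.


Evaluate the predicate on each element: -6:F, -3:F, -1:F, 0:T, 1:T.
Counterexample x = -6 fails the predicate.

F


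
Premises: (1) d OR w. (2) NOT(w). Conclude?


Disjunctive syllogism: from (P ∨ Q) and ¬P, infer Q.
One disjunct, 'w', is ruled out; the other must hold.

d


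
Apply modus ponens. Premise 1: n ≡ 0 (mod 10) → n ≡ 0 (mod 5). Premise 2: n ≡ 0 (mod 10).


Modus ponens: from (P → Q) and P, infer Q.
P = 'n ≡ 0 (mod 10)' is asserted, and P → Q holds, so Q follows.

n ≡ 0 (mod 5).


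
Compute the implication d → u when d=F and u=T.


Implication is false only when antecedent is true and consequent is false.
Substitute: d=F, u=T.
F → T evaluates to T.

T


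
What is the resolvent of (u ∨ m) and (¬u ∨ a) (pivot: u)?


The clauses contain complementary literals u and ¬u.
Resolution eliminates this pair and disjoins the remaining literals (merging duplicates).

(m ∨ a)


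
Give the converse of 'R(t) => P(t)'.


The converse of (P → Q) is (Q → P). It is not in general equivalent to the original.
Here P = 'R(t)' and Q = 'P(t)'.

If P(t), then R(t).


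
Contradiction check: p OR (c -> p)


Truth table over {c, p}:
c | p | φ
---------
F | F | T
T | F | F
F | T | T
T | T | T
Satisfying assignment at row 1: c=F, p=F gives T.

No, it is not a contradiction.


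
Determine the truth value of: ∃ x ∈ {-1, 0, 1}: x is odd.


Evaluate the predicate on each element: -1:T, 0:F, 1:T.
Witness x = -1 satisfies the predicate.

T


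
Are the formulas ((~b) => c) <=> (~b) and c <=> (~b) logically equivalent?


Compare truth tables:
b | c | φ | ψ
-------------
False | False | False | False
True | False | False | True
False | True | True | True
True | True | False | False
They differ at row 2 (b=True, c=False): φ=False but ψ=True.

No, they are not logically equivalent.


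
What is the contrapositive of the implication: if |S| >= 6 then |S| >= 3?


The contrapositive of (P → Q) is (¬Q → ¬P); it is logically equivalent to the original.
Here P = '|S| >= 6' and Q = '|S| >= 3'.

If not (|S| >= 3), then not (|S| >= 6).


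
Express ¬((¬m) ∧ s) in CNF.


Step 1: Apply De Morgan: ¬((¬m) ∧ s) = ¬(¬m) ∨ ¬s.
Step 2: Eliminate any double negations (¬¬X = X).

m ∨ (¬s)


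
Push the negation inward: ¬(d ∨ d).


De Morgan: the negation of a disjunction is the conjunction of the negations.
Distribute ¬ across ∨, flipping it to ∧, and negate each literal.

(¬d) ∧ (¬d)


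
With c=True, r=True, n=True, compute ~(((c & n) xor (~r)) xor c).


Substitute c=True, r=True, n=True:
c & n = True & True = True
~r = False
(c & n) xor (~r) = True xor False = True
((c & n) xor (~r)) xor c = True xor True = False
~(((c & n) xor (~r)) xor c) = True

True


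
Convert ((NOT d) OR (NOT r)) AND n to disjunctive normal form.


Step 1: Distribute ∧ over ∨: ((¬d) ∨ (¬r)) ∧ n = ((¬d) ∧ n) ∨ ((¬r) ∧ n).

((NOT d) AND n) OR ((NOT r) AND n)


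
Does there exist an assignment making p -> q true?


Search for a satisfying assignment over {p, q}.
Try p=F, q=F: the formula evaluates to T.
A satisfying assignment exists.

Satisfiable.


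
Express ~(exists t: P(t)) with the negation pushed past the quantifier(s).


¬(forall x: φ) = exists x: ¬φ, and ¬(exists x: φ) = forall x: ¬φ.
Apply to the existential statement.

forall t: ~(P(t))


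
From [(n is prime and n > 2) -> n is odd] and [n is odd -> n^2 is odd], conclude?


Hypothetical syllogism: from (P → Q) and (Q → R), infer (P → R).
Chain the two implications through the shared middle term 'n is odd'.

(n is prime and n > 2) -> n^2 is odd


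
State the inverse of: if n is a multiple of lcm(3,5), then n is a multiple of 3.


The inverse of (P → Q) is (¬P → ¬Q). It is equivalent to the converse, not to the original.
Here P = 'n is a multiple of lcm(3,5)' and Q = 'n is a multiple of 3'.

If not (n is a multiple of lcm(3,5)), then not (n is a multiple of 3).


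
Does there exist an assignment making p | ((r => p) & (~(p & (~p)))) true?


Search for a satisfying assignment over {p, r}.
Try p=False, r=False: the formula evaluates to True.
A satisfying assignment exists.

Satisfiable.


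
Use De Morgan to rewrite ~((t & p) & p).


De Morgan: the negation of a conjunction is the disjunction of the negations.
Distribute ~ across &, flipping it to |, and negate each literal.

((~t) | (~p)) | (~p)


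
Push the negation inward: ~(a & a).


De Morgan: the negation of a conjunction is the disjunction of the negations.
Distribute ~ across &, flipping it to |, and negate each literal.

(~a) | (~a)


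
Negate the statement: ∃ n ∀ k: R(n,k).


Negation flips each quantifier (∀↔∃) and negates the inner predicate.
¬(∃ n ∀ k: φ) = ∀ n ∃ k: ¬φ.

∀ n ∃ k: ¬(R(n,k))


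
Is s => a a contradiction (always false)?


Truth table over {a, s}:
a | s | φ
---------
False | False | True
True | False | True
False | True | False
True | True | True
Satisfying assignment at row 1: a=False, s=False gives True.

No, it is not a contradiction.


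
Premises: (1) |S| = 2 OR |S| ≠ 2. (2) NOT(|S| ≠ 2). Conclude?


Disjunctive syllogism: from (P ∨ Q) and ¬P, infer Q.
One disjunct, '|S| ≠ 2', is ruled out; the other must hold.

|S| = 2


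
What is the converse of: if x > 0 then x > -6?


The converse of (P → Q) is (Q → P). It is not in general equivalent to the original.
Here P = 'x > 0' and Q = 'x > -6'.

If x > -6, then x > 0.


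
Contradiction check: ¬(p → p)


Truth table over {p}:
p | φ
-----
F | F
T | F
Every row is false.

Yes, it is a contradiction.


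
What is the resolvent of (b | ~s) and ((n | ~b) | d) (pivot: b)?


The clauses contain complementary literals b and ~b.
Resolution eliminates this pair and disjoins the remaining literals (merging duplicates).

((~s | d) | n)


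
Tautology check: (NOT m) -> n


Build the truth table over {m, n}:
m | n | φ
---------
F | F | F
T | F | T
F | T | T
T | T | T
Counterexample at row 1: with m=F, n=F, the formula is F.

No, it is not a tautology.


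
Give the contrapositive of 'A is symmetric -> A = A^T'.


The contrapositive of (P → Q) is (¬Q → ¬P); it is logically equivalent to the original.
Here P = 'A is symmetric' and Q = 'A = A^T'.

If not (A = A^T), then not (A is symmetric).


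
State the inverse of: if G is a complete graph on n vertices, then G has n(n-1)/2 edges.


The inverse of (P → Q) is (¬P → ¬Q). It is equivalent to the converse, not to the original.
Here P = 'G is a complete graph on n vertices' and Q = 'G has n(n-1)/2 edges'.

If not (G is a complete graph on n vertices), then not (G has n(n-1)/2 edges).


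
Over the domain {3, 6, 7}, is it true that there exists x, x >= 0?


Evaluate the predicate on each element: 3:T, 6:T, 7:T.
Witness x = 3 satisfies the predicate.

T


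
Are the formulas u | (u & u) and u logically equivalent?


Compare truth tables:
u | φ | ψ
---------
False | False | False
True | True | True
The columns φ and ψ agree on every row.

Yes, they are logically equivalent.


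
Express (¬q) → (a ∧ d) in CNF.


Step 1: Rewrite (¬q) → (a ∧ d) as ¬(¬q) ∨ (a ∧ d).
Step 2: Distribute ∨ over ∧.
Step 3: Eliminate any double negations (¬¬X = X).

(q ∨ a) ∧ (q ∨ d)


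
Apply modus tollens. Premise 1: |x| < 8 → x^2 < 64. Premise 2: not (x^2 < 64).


Modus tollens: from (P → Q) and ¬Q, infer ¬P.
Q = 'x^2 < 64' is denied; since P → Q, P must also fail.

Not (|x| < 8).


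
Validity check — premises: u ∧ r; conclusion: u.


This matches the form of conjunction elimination: the conclusion follows in every model of the premises.

Valid.


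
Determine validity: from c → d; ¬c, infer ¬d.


This is denying the antecedent (fallacy). There exist truth assignments where the premises are all true but the conclusion is false.

Invalid.


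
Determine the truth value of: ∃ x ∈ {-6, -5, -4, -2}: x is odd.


Evaluate the predicate on each element: -6:F, -5:T, -4:F, -2:F.
Witness x = -5 satisfies the predicate.

T


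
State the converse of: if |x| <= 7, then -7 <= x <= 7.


The converse of (P → Q) is (Q → P). It is not in general equivalent to the original.
Here P = '|x| <= 7' and Q = '-7 <= x <= 7'.

If -7 <= x <= 7, then |x| <= 7.


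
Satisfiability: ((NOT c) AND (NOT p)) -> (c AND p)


Search for a satisfying assignment over {c, p}.
Try c=T, p=F: the formula evaluates to T.
A satisfying assignment exists.

Satisfiable.


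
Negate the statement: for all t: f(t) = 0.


¬(for all x: φ) = there exists x: ¬φ, and ¬(there exists x: φ) = for all x: ¬φ.
Apply to the universal statement.

there exists t: NOT(f(t) = 0)


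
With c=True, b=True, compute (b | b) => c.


Substitute c=True, b=True:
b | b = True | True = True
(b | b) => c = True => True = True

True


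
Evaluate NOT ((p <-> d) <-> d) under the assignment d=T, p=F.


Substitute d=T, p=F:
p <-> d = F <-> T = F
(p <-> d) <-> d = F <-> T = F
NOT ((p <-> d) <-> d) = T

T


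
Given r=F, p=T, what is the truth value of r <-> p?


Biconditional is true when both operands have the same truth value.
Substitute: r=F, p=T.
F <-> T evaluates to F.

F


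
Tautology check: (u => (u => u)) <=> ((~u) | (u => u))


Build the truth table over {u}:
u | φ
-----
False | True
True | True
Every row evaluates to true.

Yes, it is a tautology.


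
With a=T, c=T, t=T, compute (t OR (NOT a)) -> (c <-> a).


Substitute a=T, c=T, t=T:
NOT a = F
t OR (NOT a) = T OR F = T
c <-> a = T <-> T = T
(t OR (NOT a)) -> (c <-> a) = T -> T = T

T


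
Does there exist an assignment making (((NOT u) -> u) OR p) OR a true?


Search for a satisfying assignment over {a, p, u}.
Try a=T, p=F, u=F: the formula evaluates to T.
A satisfying assignment exists.

Satisfiable.


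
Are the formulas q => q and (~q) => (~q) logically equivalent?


Compare truth tables:
q | φ | ψ
---------
False | True | True
True | True | True
The columns φ and ψ agree on every row.

Yes, they are logically equivalent.


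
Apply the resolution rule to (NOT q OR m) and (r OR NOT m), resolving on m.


The clauses contain complementary literals m and NOTm.
Resolution eliminates this pair and disjoins the remaining literals (merging duplicates).

(NOT q OR r)


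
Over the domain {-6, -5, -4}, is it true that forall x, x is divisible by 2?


Evaluate the predicate on each element: -6:True, -5:False, -4:True.
Counterexample x = -5 fails the predicate.

False


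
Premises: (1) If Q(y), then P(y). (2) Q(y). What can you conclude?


Modus ponens: from (P → Q) and P, infer Q.
P = 'Q(y)' is asserted, and P → Q holds, so Q follows.

P(y).


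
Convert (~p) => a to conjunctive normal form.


Step 1: Rewrite (¬p) → a as ¬(¬p) ∨ a.
Step 2: Eliminate any double negations (¬¬X = X).

p | a


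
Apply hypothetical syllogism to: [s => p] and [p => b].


Hypothetical syllogism: from (P → Q) and (Q → R), infer (P → R).
Chain the two implications through the shared middle term 'p'.

s => b


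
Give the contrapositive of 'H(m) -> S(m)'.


The contrapositive of (P → Q) is (¬Q → ¬P); it is logically equivalent to the original.
Here P = 'H(m)' and Q = 'S(m)'.

If not (S(m)), then not (H(m)).


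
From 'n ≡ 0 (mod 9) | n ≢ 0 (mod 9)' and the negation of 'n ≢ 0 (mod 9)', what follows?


Disjunctive syllogism: from (P ∨ Q) and ¬P, infer Q.
One disjunct, 'n ≢ 0 (mod 9)', is ruled out; the other must hold.

n ≡ 0 (mod 9)


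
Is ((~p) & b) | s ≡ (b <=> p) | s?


Compare truth tables:
b | p | s | φ | ψ
-----------------
False | False | False | False | True
True | False | False | True | False
False | True | False | False | False
True | True | False | False | True
False | False | True | True | True
True | False | True | True | True
False | True | True | True | True
True | True | True | True | True
They differ at row 1 (b=False, p=False, s=False): φ=False but ψ=True.

No, they are not logically equivalent.


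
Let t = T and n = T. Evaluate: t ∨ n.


Disjunction is false only when both operands are false.
Substitute: t=T, n=T.
T ∨ T evaluates to T.

T


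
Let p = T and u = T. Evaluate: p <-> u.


Biconditional is true when both operands have the same truth value.
Substitute: p=T, u=T.
T <-> T evaluates to T.

T


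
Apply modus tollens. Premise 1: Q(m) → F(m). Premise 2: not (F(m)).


Modus tollens: from (P → Q) and ¬Q, infer ¬P.
Q = 'F(m)' is denied; since P → Q, P must also fail.

Not (Q(m)).


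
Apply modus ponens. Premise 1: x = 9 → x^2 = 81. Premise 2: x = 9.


Modus ponens: from (P → Q) and P, infer Q.
P = 'x = 9' is asserted, and P → Q holds, so Q follows.

x^2 = 81.
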